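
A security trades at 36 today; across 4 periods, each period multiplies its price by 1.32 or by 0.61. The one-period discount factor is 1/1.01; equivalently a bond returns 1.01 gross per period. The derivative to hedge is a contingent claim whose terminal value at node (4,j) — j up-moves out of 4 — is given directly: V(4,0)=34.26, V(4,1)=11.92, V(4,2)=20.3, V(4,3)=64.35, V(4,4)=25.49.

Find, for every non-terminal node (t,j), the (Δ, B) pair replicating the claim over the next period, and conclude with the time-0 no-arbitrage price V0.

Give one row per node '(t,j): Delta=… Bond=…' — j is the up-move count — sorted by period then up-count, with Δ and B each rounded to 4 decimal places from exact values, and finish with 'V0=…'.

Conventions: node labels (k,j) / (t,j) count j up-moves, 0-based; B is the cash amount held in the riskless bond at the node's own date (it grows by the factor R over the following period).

Since d<R<u, set p* = (R−d)/(u−d) = 0.5634; price each node as the discounted p*-expectation of its children.
Terminal payoffs: V(4,0)=34.2600, V(4,1)=11.9200, V(4,2)=20.3000, V(4,3)=64.3500, V(4,4)=25.4900
  t=3,j=0: stock 8.1713 → up 10.7861 (V=11.9200), down 4.9845 (V=34.2600). Price 21.4595; hedge Δ=-3.8506, bond B=52.9243.
  t=3,j=1: stock 17.6822 → up 23.3405 (V=20.3000), down 10.7861 (V=11.9200). Price 16.4764; hedge Δ=0.6675, bond B=4.6735.
  t=3,j=2: stock 38.2631 → up 50.5073 (V=64.3500), down 23.3405 (V=20.3000). Price 44.6702; hedge Δ=1.6215, bond B=-17.3721.
  t=3,j=3: stock 82.7988 → up 109.2945 (V=25.4900), down 50.5073 (V=64.3500). Price 42.0367; hedge Δ=-0.6610, bond B=96.7691.
  t=2,j=0: stock 13.3956 → up 17.6822 (V=16.4764), down 8.1713 (V=21.4595). Price 18.4674; hedge Δ=-0.5239, bond B=25.4859.
  t=2,j=1: stock 28.9872 → up 38.2631 (V=44.6702), down 17.6822 (V=16.4764). Price 32.0398; hedge Δ=1.3699, bond B=-7.6698.
  t=2,j=2: stock 62.7264 → up 82.7988 (V=42.0367), down 38.2631 (V=44.6702). Price 42.7589; hedge Δ=-0.0591, bond B=46.4681.
  t=1,j=0: stock 21.9600 → up 28.9872 (V=32.0398), down 13.3956 (V=18.4674). Price 25.8553; hedge Δ=0.8705, bond B=6.7392.
  t=1,j=1: stock 47.5200 → up 62.7264 (V=42.7589), down 28.9872 (V=32.0398). Price 37.7017; hedge Δ=0.3177, bond B=22.6044.
  t=0,j=0: stock 36.0000 → up 47.5200 (V=37.7017), down 21.9600 (V=25.8553). Price 32.2073; hedge Δ=0.4635, bond B=15.5221.
Sanity check at the root: Δ(0,0)·S0 + B(0,0) reproduces V0 = 32.2073.

(0,0): Delta=0.4635 Bond=15.5221
(1,0): Delta=0.8705 Bond=6.7392
(1,1): Delta=0.3177 Bond=22.6044
(2,0): Delta=-0.5239 Bond=25.4859
(2,1): Delta=1.3699 Bond=-7.6698
(2,2): Delta=-0.0591 Bond=46.4681
(3,0): Delta=-3.8506 Bond=52.9243
(3,1): Delta=0.6675 Bond=4.6735
(3,2): Delta=1.6215 Bond=-17.3721
(3,3): Delta=-0.6610 Bond=96.7691
V0=32.2073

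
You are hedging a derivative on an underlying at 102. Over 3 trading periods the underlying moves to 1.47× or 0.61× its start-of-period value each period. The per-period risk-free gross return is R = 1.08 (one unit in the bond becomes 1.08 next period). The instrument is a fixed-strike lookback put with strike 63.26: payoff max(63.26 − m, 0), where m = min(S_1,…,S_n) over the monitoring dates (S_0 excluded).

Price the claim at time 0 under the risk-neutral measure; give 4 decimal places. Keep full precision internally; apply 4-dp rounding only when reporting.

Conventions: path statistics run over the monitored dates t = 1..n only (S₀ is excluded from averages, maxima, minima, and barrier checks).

With p* = (R−d)/(u−d) = 0.5465, sum probability × payoff across the paths and divide by R^3.
Enumerate all 2^3 = 8 price paths (U = up ×1.47, D = down ×0.61); each path with k up-moves has probability p*^k·(1−p*)^(3−k).
DDD: m=23.1521, payoff=40.1079, prob=0.093261
UDD: m=55.7927, payoff=7.4673, prob=0.112391
DUD: m=55.7927, payoff=7.4673, prob=0.112391
UUD: m=134.4512, payoff=0.0000, prob=0.135446
DDU: m=37.9542, payoff=25.3058, prob=0.112391
UDU: m=91.4634, payoff=0.0000, prob=0.135446
DUU: m=62.2200, payoff=1.0400, prob=0.135446
UUU: m=149.9400, payoff=0.0000, prob=0.163229
Price = Σ prob·payoff / R^3 = 8.404023 / 1.259712 = 6.6714

price = 6.6714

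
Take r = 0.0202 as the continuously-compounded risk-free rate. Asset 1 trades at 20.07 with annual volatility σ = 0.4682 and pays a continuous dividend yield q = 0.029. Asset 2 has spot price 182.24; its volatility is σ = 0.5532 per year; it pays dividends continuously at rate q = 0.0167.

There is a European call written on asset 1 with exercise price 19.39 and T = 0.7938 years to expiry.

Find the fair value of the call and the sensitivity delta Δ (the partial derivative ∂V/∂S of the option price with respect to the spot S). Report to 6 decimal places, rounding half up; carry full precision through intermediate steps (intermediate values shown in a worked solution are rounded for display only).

price = 3.469224
Δ = 0.594294

σ√T = 0.4682·√0.7938 = 0.417145
d₁ = (ln(S/K) + (r−q+σ²/2)T) / (σ√T) = (ln(20.07/19.39) + (0.0202−0.029+0.4682²/2)·0.7938) / 0.417145 = (0.034469 + 0.080020) / 0.417145 = 0.274457
d₂ = d₁ − σ√T = 0.274457 − 0.417145 = -0.142688
e^{−rT} = 0.984093
e^{−qT} = 0.977243
N(d₁) = 0.608133,  N(d₂) = 0.443268
Call price V = S·e^{−qT}·N(d₁) − K·e^{−rT}·N(d₂) = 11.927475 − 8.458251 = 3.469224
Δ = e^{−qT}·N(d₁) = 0.594294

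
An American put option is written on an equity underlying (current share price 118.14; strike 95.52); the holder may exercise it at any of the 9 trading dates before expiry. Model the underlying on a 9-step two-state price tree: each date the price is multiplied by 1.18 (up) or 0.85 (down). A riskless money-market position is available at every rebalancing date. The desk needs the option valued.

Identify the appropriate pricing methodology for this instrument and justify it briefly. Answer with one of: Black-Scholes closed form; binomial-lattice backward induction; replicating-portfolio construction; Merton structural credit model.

framework: binomial-lattice backward induction

Key observation: an American put (K = 95.52, S₀ = 118.14) on a 9-date tree has no closed form — the optimal stopping decision is embedded and must be resolved recursively from expiry.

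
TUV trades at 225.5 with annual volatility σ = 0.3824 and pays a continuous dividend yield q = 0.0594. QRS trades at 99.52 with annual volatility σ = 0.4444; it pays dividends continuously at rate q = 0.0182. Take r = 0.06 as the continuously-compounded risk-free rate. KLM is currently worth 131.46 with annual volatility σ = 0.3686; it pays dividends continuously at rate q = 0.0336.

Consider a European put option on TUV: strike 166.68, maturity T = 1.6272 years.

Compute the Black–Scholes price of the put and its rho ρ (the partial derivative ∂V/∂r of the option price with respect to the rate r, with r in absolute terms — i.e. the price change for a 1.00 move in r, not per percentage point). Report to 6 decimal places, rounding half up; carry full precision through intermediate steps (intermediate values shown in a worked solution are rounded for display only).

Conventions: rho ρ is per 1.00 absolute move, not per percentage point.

σ√T = 0.3824·√1.6272 = 0.487796
d₁ = (ln(S/K) + (r−q+σ²/2)T) / (σ√T) = (ln(225.5/166.68) + (0.06−0.0594+0.3824²/2)·1.6272) / 0.487796 = (0.302244 + 0.119949) / 0.487796 = 0.865512
d₂ = d₁ − σ√T = 0.865512 − 0.487796 = 0.377715
e^{−rT} = 0.906983
e^{−qT} = 0.907869
N(−d₁) = 0.193379,  N(−d₂) = 0.352821
Put price V = K·e^{−rT}·N(−d₂) − S·e^{−qT}·N(−d₁) = 53.338017 − 39.589397 = 13.748620
ρ = −K·T·e^{−rT}·N(−d₂) = -86.791622

price = 13.748620
ρ = -86.791622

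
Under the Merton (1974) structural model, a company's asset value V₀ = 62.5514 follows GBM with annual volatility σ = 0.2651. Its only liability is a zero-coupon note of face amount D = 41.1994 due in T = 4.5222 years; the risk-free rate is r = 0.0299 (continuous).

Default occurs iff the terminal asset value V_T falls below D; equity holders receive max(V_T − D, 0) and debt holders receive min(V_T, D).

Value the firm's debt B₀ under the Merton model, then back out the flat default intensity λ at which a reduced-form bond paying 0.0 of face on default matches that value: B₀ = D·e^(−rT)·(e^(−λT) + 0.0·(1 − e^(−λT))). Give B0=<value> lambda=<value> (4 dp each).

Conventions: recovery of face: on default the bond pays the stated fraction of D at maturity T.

With assets at 62.5514 and a single debt payment of 41.1994 at 4.5222 years:
d₁ = [ln(V₀/D) + (r + σ²/2)T] / (σ√T)
   = [ln(62.5514/41.1994) + (0.0299 + 0.5·0.2651²)·4.5222] / (0.2651·√4.5222)
   = [0.417565 + 0.294119] / 0.563747 = 1.262417
d₂ = d₁ − σ√T = 1.262417 − 0.563747 = 0.698669
N(d₁) = 0.896601,  N(d₂) = 0.757621,  e^(−rT) = 0.873529
E₀ = V₀·N(d₁) − D·e^(−rT)·N(d₂)
   = 62.5514·0.896601 − 41.1994·0.873529·0.757621 = 28.817705
B₀ = V₀ − E₀ = 62.5514 − 28.817705 = 33.733695
e^(−λT) = (B₀·e^(rT)/D − 0)/(1 − 0) = (33.7337·1.144781/41.1994 − 0)/1 = 0.93733684
λ = −ln(0.93733684)/4.5222 = 0.014310

B0=33.7337 lambda=0.0143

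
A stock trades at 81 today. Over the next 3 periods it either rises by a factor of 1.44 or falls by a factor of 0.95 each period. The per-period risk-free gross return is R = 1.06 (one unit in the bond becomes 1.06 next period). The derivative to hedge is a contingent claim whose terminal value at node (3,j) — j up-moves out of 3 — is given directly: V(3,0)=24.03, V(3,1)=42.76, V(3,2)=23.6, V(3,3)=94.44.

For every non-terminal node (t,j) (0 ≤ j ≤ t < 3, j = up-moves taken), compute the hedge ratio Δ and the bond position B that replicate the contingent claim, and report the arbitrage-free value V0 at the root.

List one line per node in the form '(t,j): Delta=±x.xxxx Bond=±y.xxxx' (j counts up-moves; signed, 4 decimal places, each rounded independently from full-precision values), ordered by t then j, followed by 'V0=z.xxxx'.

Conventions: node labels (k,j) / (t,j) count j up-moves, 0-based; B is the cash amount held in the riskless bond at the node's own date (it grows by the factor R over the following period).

The replicating-portfolio and risk-neutral prices coincide; use p* = (1.06−0.95)/(1.44−0.95) = 0.2245 for the latter.
Terminal payoffs: V(3,0)=24.0300, V(3,1)=42.7600, V(3,2)=23.6000, V(3,3)=94.4400
(2,0): S=73.1025. Δ = (V_up−V_dn)/(S_up−S_dn) = (42.7600−24.0300)/(105.2676−69.4474) = 0.5229. V = [p*·42.7600 + (1−p*)·24.0300]/1.06 = 26.6365. B = V − Δ·S = -11.5880.
(2,1): S=110.8080. Δ = (V_up−V_dn)/(S_up−S_dn) = (23.6000−42.7600)/(159.5635−105.2676) = -0.3529. V = [p*·23.6000 + (1−p*)·42.7600]/1.06 = 36.2819. B = V − Δ·S = 75.3839.
(2,2): S=167.9616. Δ = (V_up−V_dn)/(S_up−S_dn) = (94.4400−23.6000)/(241.8647−159.5635) = 0.8607. V = [p*·94.4400 + (1−p*)·23.6000]/1.06 = 37.2668. B = V − Δ·S = -107.3046.
(1,0): S=76.9500. Δ = (V_up−V_dn)/(S_up−S_dn) = (36.2819−26.6365)/(110.8080−73.1025) = 0.2558. V = [p*·36.2819 + (1−p*)·26.6365]/1.06 = 27.1715. B = V − Δ·S = 7.4871.
(1,1): S=116.6400. Δ = (V_up−V_dn)/(S_up−S_dn) = (37.2668−36.2819)/(167.9616−110.8080) = 0.0172. V = [p*·37.2668 + (1−p*)·36.2819]/1.06 = 34.4368. B = V − Δ·S = 32.4266.
(0,0): S=81.0000. Δ = (V_up−V_dn)/(S_up−S_dn) = (34.4368−27.1715)/(116.6400−76.9500) = 0.1831. V = [p*·34.4368 + (1−p*)·27.1715]/1.06 = 27.1722. B = V − Δ·S = 12.3451.
Check: Δ(0,0)·S0 + B(0,0) = 27.1722 = V0.

(0,0): Delta=0.1831 Bond=12.3451
(1,0): Delta=0.2558 Bond=7.4871
(1,1): Delta=0.0172 Bond=32.4266
(2,0): Delta=0.5229 Bond=-11.5880
(2,1): Delta=-0.3529 Bond=75.3839
(2,2): Delta=0.8607 Bond=-107.3046
V0=27.1722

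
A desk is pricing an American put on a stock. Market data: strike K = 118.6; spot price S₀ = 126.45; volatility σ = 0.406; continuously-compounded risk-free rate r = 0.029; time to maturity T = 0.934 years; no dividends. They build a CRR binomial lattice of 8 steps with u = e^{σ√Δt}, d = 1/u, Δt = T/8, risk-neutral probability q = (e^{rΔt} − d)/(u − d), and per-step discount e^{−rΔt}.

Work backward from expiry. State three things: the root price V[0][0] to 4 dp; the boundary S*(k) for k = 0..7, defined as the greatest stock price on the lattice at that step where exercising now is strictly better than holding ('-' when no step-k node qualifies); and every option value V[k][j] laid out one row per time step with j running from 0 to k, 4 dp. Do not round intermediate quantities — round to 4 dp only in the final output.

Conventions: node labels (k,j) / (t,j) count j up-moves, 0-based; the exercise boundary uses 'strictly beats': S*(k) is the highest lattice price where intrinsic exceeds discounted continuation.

price = 14.2004
boundary = - - - - 72.5987 63.1948 72.5987 83.4020
tree:
14.2004
20.0255 7.9287
27.4004 12.0997 3.4221
36.2084 17.9592 5.7753 0.8720
46.0013 25.7524 9.5611 1.6748 0.0000
55.4052 35.3619 15.4227 3.2165 0.0000 0.0000
63.5910 46.0013 23.9737 6.1776 0.0000 0.0000 0.0000
70.7164 55.4052 35.1980 11.8647 0.0000 0.0000 0.0000 0.0000
76.9189 63.5910 46.0013 22.7871 0.0000 0.0000 0.0000 0.0000 0.0000

params: Δt=0.11675 u=1.14881 d=0.87047 q=0.47756 e^(-rΔt)=0.99662
t_8 payoffs: 76.9189 63.5910 46.0013 22.7871 0.0000 0.0000 0.0000 0.0000 0.0000
t_7: node(7,0) S=47.8836 payoff=70.7164 vs cont=70.3156 → 70.7164 [stop]  node(7,1) S=63.1948 payoff=55.4052 vs cont=55.0043 → 55.4052 [stop]  node(7,2) S=83.4020 payoff=35.1980 vs cont=34.7971 → 35.1980 [stop]  node(7,3) S=110.0706 payoff=8.5294 vs cont=11.8647 → 11.8647 [wait]  node(7,4) S=145.2668 payoff=0.0000 vs cont=0.0000 → 0.0000 [wait]  node(7,5) S=191.7173 payoff=0.0000 vs cont=0.0000 → 0.0000 [wait]  node(7,6) S=253.0208 payoff=0.0000 vs cont=0.0000 → 0.0000 [wait]  node(7,7) S=333.9267 payoff=0.0000 vs cont=0.0000 → 0.0000 [wait]  ⇒ S*(7)=83.4020
t_6: node(6,0) S=55.0090 payoff=63.5910 vs cont=63.1901 → 63.5910 [stop]  node(6,1) S=72.5987 payoff=46.0013 vs cont=45.6004 → 46.0013 [stop]  node(6,2) S=95.8129 payoff=22.7871 vs cont=23.9737 → 23.9737 [wait]  node(6,3) S=126.4500 payoff=0.0000 vs cont=6.1776 → 6.1776 [wait]  node(6,4) S=166.8836 payoff=0.0000 vs cont=0.0000 → 0.0000 [wait]  node(6,5) S=220.2463 payoff=0.0000 vs cont=0.0000 → 0.0000 [wait]  node(6,6) S=290.6723 payoff=0.0000 vs cont=0.0000 → 0.0000 [wait]  ⇒ S*(6)=72.5987
t_5: node(5,0) S=63.1948 payoff=55.4052 vs cont=55.0043 → 55.4052 [stop]  node(5,1) S=83.4020 payoff=35.1980 vs cont=35.3619 → 35.3619 [wait]  node(5,2) S=110.0706 payoff=8.5294 vs cont=15.4227 → 15.4227 [wait]  node(5,3) S=145.2668 payoff=0.0000 vs cont=3.2165 → 3.2165 [wait]  node(5,4) S=191.7173 payoff=0.0000 vs cont=0.0000 → 0.0000 [wait]  node(5,5) S=253.0208 payoff=0.0000 vs cont=0.0000 → 0.0000 [wait]  ⇒ S*(5)=63.1948
t_4: node(4,0) S=72.5987 payoff=46.0013 vs cont=45.6784 → 46.0013 [stop]  node(4,1) S=95.8129 payoff=22.7871 vs cont=25.7524 → 25.7524 [wait]  node(4,2) S=126.4500 payoff=0.0000 vs cont=9.5611 → 9.5611 [wait]  node(4,3) S=166.8836 payoff=0.0000 vs cont=1.6748 → 1.6748 [wait]  node(4,4) S=220.2463 payoff=0.0000 vs cont=0.0000 → 0.0000 [wait]  ⇒ S*(4)=72.5987
t_3: node(3,0) S=83.4020 payoff=35.1980 vs cont=36.2084 → 36.2084 [wait]  node(3,1) S=110.0706 payoff=8.5294 vs cont=17.9592 → 17.9592 [wait]  node(3,2) S=145.2668 payoff=0.0000 vs cont=5.7753 → 5.7753 [wait]  node(3,3) S=191.7173 payoff=0.0000 vs cont=0.8720 → 0.8720 [wait]  ⇒ S*(3)=-
t_2: node(2,0) S=95.8129 payoff=22.7871 vs cont=27.4004 → 27.4004 [wait]  node(2,1) S=126.4500 payoff=0.0000 vs cont=12.0997 → 12.0997 [wait]  node(2,2) S=166.8836 payoff=0.0000 vs cont=3.4221 → 3.4221 [wait]  ⇒ S*(2)=-
t_1: node(1,0) S=110.0706 payoff=8.5294 vs cont=20.0255 → 20.0255 [wait]  node(1,1) S=145.2668 payoff=0.0000 vs cont=7.9287 → 7.9287 [wait]  ⇒ S*(1)=-
t_0: node(0,0) S=126.4500 payoff=0.0000 vs cont=14.2004 → 14.2004 [wait]  ⇒ S*(0)=-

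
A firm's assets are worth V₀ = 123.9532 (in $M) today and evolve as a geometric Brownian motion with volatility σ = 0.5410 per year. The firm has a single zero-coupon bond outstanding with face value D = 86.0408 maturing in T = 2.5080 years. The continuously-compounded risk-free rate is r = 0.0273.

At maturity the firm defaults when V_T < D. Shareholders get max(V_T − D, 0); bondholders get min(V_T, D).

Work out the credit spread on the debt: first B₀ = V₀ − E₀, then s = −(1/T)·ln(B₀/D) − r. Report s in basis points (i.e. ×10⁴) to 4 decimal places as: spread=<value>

Apply the equity-as-call identities (strike 86.0408, horizon 2.5080 years):
d₁ = [ln(V₀/D) + (r + σ²/2)T] / (σ√T)
   = [ln(123.9532/86.0408) + (0.0273 + 0.5·0.5410²)·2.5080] / (0.5410·√2.5080)
   = [0.365082 + 0.435490] / 0.856764 = 0.934415
d₂ = d₁ − σ√T = 0.934415 − 0.856764 = 0.077651
N(d₁) = 0.824955,  N(d₂) = 0.530947,  e^(−rT) = 0.933823
E₀ = V₀·N(d₁) − D·e^(−rT)·N(d₂)
   = 123.9532·0.824955 − 86.0408·0.933823·0.530947 = 59.595864
B₀ = V₀ − E₀ = 123.9532 − 59.595864 = 64.357336
spread = −(1/T)·ln(B₀/D) − r = −(1/2.5080)·ln(64.357336/86.0408) − 0.0273 = 0.08847778
in basis points: 0.08847778 × 10⁴ = 884.7778 bp

spread=884.7778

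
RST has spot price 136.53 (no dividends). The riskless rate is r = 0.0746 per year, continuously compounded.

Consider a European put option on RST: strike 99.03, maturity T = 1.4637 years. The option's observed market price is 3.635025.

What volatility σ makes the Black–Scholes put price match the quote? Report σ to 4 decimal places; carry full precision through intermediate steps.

sigma = 0.3475

At σ = 0.3475 the Black–Scholes value reproduces the quote:
σ√T = 0.3475·√1.4637 = 0.420418
d₁ = (ln(S/K) + (r+σ²/2)T) / (σ√T) = (ln(136.53/99.03) + (0.0746+0.3475²/2)·1.4637) / 0.420418 = (0.321122 + 0.197567) / 0.420418 = 1.233747
d₂ = d₁ − σ√T = 1.233747 − 0.420418 = 0.813330
e^{−rT} = 0.896558
N(−d₁) = 0.108649,  N(−d₂) = 0.208015
V = K·e^{−rT}·N(−d₂) − S·N(−d₁) = 18.468811 − 14.833786 = 3.635025 (equal to the quote); since ∂V/∂σ > 0 for all σ, the implied volatility is unique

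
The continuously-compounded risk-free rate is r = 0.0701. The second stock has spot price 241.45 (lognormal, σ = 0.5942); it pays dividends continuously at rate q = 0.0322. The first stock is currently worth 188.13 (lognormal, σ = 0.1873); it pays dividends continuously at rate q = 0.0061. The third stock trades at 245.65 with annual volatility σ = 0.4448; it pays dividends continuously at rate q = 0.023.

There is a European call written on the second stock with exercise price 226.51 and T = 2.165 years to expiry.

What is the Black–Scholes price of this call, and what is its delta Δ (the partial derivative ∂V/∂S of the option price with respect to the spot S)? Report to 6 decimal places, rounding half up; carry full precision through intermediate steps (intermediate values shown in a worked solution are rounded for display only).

price = 87.157621
Δ = 0.678136

σ√T = 0.5942·√2.165 = 0.874302
d₁ = (ln(S/K) + (r−q+σ²/2)T) / (σ√T) = (ln(241.45/226.51) + (0.0701−0.0322+0.5942²/2)·2.165) / 0.874302 = (0.063873 + 0.464256) / 0.874302 = 0.604058
d₂ = d₁ − σ√T = 0.604058 − 0.874302 = -0.270245
e^{−rT} = 0.859189
e^{−qT} = 0.932661
N(d₁) = 0.727097,  N(d₂) = 0.393486
Call price V = S·e^{−qT}·N(d₁) − K·e^{−rT}·N(d₂) = 163.735862 − 76.578242 = 87.157621
Δ = e^{−qT}·N(d₁) = 0.678136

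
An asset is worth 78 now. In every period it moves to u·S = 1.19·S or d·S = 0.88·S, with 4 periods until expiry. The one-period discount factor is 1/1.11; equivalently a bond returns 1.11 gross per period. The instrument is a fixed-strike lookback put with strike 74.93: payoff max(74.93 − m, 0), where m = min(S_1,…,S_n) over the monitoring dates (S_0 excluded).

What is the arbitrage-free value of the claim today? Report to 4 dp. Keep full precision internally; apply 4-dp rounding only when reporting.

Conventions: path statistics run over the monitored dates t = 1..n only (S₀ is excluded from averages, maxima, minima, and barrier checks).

With p* = (R−d)/(u−d) = 0.7419, sum probability × payoff across the paths and divide by R^4.
Enumerate all 2^4 = 16 price paths (U = up ×1.19, D = down ×0.88); each path with k up-moves has probability p*^k·(1−p*)^(4−k).
DDDD: m=46.7762, payoff=28.1538, prob=0.004435
UDDD: m=63.2542, payoff=11.6758, prob=0.012751
DUDD: m=63.2542, payoff=11.6758, prob=0.012751
UUDD: m=85.5370, payoff=0.0000, prob=0.036660
DDUD: m=60.4032, payoff=14.5268, prob=0.012751
UDUD: m=81.6816, payoff=0.0000, prob=0.036660
DUUD: m=68.6400, payoff=6.2900, prob=0.036660
UUUD: m=92.8200, payoff=0.0000, prob=0.105397
DDDU: m=53.1548, payoff=21.7752, prob=0.012751
UDDU: m=71.8798, payoff=3.0502, prob=0.036660
DUDU: m=68.6400, payoff=6.2900, prob=0.036660
UUDU: m=92.8200, payoff=0.0000, prob=0.105397
DDUU: m=60.4032, payoff=14.5268, prob=0.036660
UDUU: m=81.6816, payoff=0.0000, prob=0.105397
DUUU: m=68.6400, payoff=6.2900, prob=0.105397
UUUU: m=92.8200, payoff=0.0000, prob=0.303015
Price = Σ prob·payoff / R^4 = 2.654012 / 1.518070 = 1.7483

price = 1.7483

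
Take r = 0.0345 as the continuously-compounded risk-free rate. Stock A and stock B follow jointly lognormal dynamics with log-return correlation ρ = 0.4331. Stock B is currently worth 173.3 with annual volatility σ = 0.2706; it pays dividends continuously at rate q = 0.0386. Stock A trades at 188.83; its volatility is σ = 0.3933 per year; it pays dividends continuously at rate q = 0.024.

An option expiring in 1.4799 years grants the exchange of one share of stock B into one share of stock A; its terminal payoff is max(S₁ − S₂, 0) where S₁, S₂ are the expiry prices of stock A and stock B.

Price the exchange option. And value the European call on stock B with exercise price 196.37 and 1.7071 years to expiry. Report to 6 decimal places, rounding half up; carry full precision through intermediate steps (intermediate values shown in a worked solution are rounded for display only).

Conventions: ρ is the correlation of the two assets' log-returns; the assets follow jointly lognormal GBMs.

exchange price = 40.809943
price(stock B call K=196.37) = 14.585249

σ_eff = √(σ₁² + σ₂² − 2ρσ₁σ₂) = √(0.3933² + 0.2706² − 2·0.4331·0.3933·0.2706) = 0.368405
d₁ = (ln(S₁/S₂) + (q₂ − q₁ + σ_eff²/2)T) / (σ_eff√T) = (ln(188.83/173.3) + (0.0386 − 0.024 + 0.067861)·1.4799) / 0.448169 = 0.463792
d₂ = d₁ − σ_eff√T = 0.463792 − 0.448169 = 0.015623
N(d₁) = 0.678602,  N(d₂) = 0.506233
V = S₁·e^{−q₁T}·N(d₁) − S₂·e^{−q₂T}·N(d₂) = 123.668983 − 82.859040 = 40.809943
[vanilla: stock B call K=196.37]
σ√T = 0.2706·√1.7071 = 0.353555
d₁ = (ln(S/K) + (r−q+σ²/2)T) / (σ√T) = (ln(173.3/196.37) + (0.0345−0.0386+0.2706²/2)·1.7071) / 0.353555 = (-0.124976 + 0.055502) / 0.353555 = -0.196504
d₂ = d₁ − σ√T = -0.196504 − 0.353555 = -0.550059
e^{−rT} = 0.942806
e^{−qT} = 0.936230
N(d₁) = 0.422108,  N(d₂) = 0.291139
price = S·e^{−qT}·N(d₁) − K·e^{−rT}·N(d₂) = 68.486458 − 53.901209 = 14.585249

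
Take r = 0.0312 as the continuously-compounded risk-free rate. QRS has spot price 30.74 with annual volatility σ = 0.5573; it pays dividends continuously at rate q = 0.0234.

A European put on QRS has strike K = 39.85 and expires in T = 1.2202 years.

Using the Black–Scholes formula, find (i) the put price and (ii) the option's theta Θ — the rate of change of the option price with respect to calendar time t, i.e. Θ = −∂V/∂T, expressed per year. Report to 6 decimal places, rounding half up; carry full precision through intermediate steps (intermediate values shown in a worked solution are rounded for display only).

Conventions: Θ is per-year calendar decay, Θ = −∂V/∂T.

price = 13.138102
Θ = -2.456414

σ√T = 0.5573·√1.2202 = 0.615608
d₁ = (ln(S/K) + (r−q+σ²/2)T) / (σ√T) = (ln(30.74/39.85) + (0.0312−0.0234+0.5573²/2)·1.2202) / 0.615608 = (-0.259558 + 0.199004) / 0.615608 = -0.098363
d₂ = d₁ − σ√T = -0.098363 − 0.615608 = -0.713972
e^{−rT} = 0.962645
e^{−qT} = 0.971851
N(−d₁) = 0.539178,  N(−d₂) = 0.762378
Put price V = K·e^{−rT}·N(−d₂) − S·e^{−qT}·N(−d₁) = 29.245886 − 16.107785 = 13.138102
φ(d₁) = (1/√(2π))·e^{−d₁²/2} = 0.397017
Θ = −S·e^{−qT}·φ(d₁)·σ/(2√T) − q·S·e^{−qT}·N(−d₁) + r·K·e^{−rT}·N(−d₂) = −2.991963 − 0.376922 + 0.912472 = -2.456414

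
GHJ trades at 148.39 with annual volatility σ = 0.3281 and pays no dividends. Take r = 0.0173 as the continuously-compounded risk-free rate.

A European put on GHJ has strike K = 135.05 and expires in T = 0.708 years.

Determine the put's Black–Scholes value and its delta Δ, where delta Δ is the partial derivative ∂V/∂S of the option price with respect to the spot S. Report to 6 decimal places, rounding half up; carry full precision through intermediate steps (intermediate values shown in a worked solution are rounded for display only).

σ√T = 0.3281·√0.708 = 0.276072
d₁ = (ln(S/K) + (r+σ²/2)T) / (σ√T) = (ln(148.39/135.05) + (0.0173+0.3281²/2)·0.708) / 0.276072 = (0.094199 + 0.050356) / 0.276072 = 0.523614
d₂ = d₁ − σ√T = 0.523614 − 0.276072 = 0.247541
e^{−rT} = 0.987826
N(−d₁) = 0.300274,  N(−d₂) = 0.402245
Put price V = K·e^{−rT}·N(−d₂) − S·N(−d₁) = 53.661829 − 44.557607 = 9.104221
Δ = −N(−d₁) = -0.300274

price = 9.104221
Δ = -0.300274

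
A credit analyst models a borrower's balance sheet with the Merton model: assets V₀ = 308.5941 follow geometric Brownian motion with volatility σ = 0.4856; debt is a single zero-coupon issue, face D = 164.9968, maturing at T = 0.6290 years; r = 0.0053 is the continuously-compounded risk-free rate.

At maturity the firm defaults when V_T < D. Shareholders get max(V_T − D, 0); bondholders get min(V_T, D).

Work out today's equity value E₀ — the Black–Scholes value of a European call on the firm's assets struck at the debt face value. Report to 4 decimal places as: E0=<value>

E0=145.9797

Apply the equity-as-call identities (strike 164.9968, horizon 0.6290 years):
d₁ = [ln(V₀/D) + (r + σ²/2)T] / (σ√T)
   = [ln(308.5941/164.9968) + (0.0053 + 0.5·0.4856²)·0.6290] / (0.4856·√0.6290)
   = [0.626101 + 0.077495] / 0.385127 = 1.826919
d₂ = d₁ − σ√T = 1.826919 − 0.385127 = 1.441792
N(d₁) = 0.966144,  N(d₂) = 0.925319,  e^(−rT) = 0.996672
E₀ = V₀·N(d₁) − D·e^(−rT)·N(d₂)
   = 308.5941·0.966144 − 164.9968·0.996672·0.925319 = 145.979720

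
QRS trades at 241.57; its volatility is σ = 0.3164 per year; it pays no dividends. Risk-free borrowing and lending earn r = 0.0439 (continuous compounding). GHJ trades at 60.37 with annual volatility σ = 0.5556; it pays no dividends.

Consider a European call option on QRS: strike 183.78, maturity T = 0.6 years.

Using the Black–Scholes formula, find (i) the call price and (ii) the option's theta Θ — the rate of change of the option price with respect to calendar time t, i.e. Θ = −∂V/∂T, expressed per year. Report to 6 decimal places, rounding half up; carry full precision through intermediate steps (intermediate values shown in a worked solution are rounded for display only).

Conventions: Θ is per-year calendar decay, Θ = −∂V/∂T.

σ√T = 0.3164·√0.6 = 0.245082
d₁ = (ln(S/K) + (r+σ²/2)T) / (σ√T) = (ln(241.57/183.78) + (0.0439+0.3164²/2)·0.6) / 0.245082 = (0.273420 + 0.056373) / 0.245082 = 1.345640
d₂ = d₁ − σ√T = 1.345640 − 0.245082 = 1.100557
e^{−rT} = 0.974004
N(d₁) = 0.910791,  N(d₂) = 0.864455
Call price V = S·N(d₁) − K·e^{−rT}·N(d₂) = 220.019692 − 154.739602 = 65.280089
φ(d₁) = (1/√(2π))·e^{−d₁²/2} = 0.161329
Θ = −S·φ(d₁)·σ/(2√T) − r·K·e^{−rT}·N(d₂) = −7.959493 − 6.793069 = -14.752561

price = 65.280089
Θ = -14.752561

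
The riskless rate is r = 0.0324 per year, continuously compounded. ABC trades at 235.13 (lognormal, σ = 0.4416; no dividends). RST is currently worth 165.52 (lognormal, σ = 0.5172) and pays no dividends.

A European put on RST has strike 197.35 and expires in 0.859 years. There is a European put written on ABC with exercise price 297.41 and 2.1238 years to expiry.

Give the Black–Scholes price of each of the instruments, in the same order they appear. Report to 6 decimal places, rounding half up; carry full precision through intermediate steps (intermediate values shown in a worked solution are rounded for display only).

price(RST put K=197.35) = 48.628821
price(ABC put K=297.41) = 88.022753

[RST put K=197.35]
σ√T = 0.5172·√0.859 = 0.479353
d₁ = (ln(S/K) + (r+σ²/2)T) / (σ√T) = (ln(165.52/197.35) + (0.0324+0.5172²/2)·0.859) / 0.479353 = (-0.175887 + 0.142721) / 0.479353 = -0.069189
d₂ = d₁ − σ√T = -0.069189 − 0.479353 = -0.548541
e^{−rT} = 0.972552
N(−d₁) = 0.527580,  N(−d₂) = 0.708340
price = K·e^{−rT}·N(−d₂) − S·N(−d₁) = 135.953900 − 87.325079 = 48.628821
[ABC put K=297.41]
σ√T = 0.4416·√2.1238 = 0.643555
d₁ = (ln(S/K) + (r+σ²/2)T) / (σ√T) = (ln(235.13/297.41) + (0.0324+0.4416²/2)·2.1238) / 0.643555 = (-0.234973 + 0.275893) / 0.643555 = 0.063584
d₂ = d₁ − σ√T = 0.063584 − 0.643555 = -0.579971
e^{−rT} = 0.933503
N(−d₁) = 0.474651,  N(−d₂) = 0.719033
price = K·e^{−rT}·N(−d₂) − S·N(−d₁) = 199.627394 − 111.604641 = 88.022753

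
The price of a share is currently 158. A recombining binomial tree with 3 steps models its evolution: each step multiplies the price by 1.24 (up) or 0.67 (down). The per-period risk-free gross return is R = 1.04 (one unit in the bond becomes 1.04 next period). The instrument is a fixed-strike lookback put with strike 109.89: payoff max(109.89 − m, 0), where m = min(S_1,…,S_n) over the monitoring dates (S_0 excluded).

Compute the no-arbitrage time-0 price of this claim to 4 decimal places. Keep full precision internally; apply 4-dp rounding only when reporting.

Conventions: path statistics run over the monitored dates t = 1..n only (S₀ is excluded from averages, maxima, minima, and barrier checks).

price = 8.8108

Under the martingale measure an up-move has probability p* = 0.6491; value the claim as the probability-weighted average of per-path payoffs, discounted 3 periods at R = 1.04.
Enumerate all 2^3 = 8 price paths (U = up ×1.24, D = down ×0.67); each path with k up-moves has probability p*^k·(1−p*)^(3−k).
DDD: m=47.5206, payoff=62.3694, prob=0.043198
UDD: m=87.9485, payoff=21.9415, prob=0.079917
DUD: m=87.9485, payoff=21.9415, prob=0.079917
UUD: m=162.7703, payoff=0.0000, prob=0.147846
DDU: m=70.9262, payoff=38.9638, prob=0.079917
UDU: m=131.2664, payoff=0.0000, prob=0.147846
DUU: m=105.8600, payoff=4.0300, prob=0.147846
UUU: m=195.9200, payoff=0.0000, prob=0.273515
Price = Σ prob·payoff / R^3 = 9.910904 / 1.124864 = 8.8108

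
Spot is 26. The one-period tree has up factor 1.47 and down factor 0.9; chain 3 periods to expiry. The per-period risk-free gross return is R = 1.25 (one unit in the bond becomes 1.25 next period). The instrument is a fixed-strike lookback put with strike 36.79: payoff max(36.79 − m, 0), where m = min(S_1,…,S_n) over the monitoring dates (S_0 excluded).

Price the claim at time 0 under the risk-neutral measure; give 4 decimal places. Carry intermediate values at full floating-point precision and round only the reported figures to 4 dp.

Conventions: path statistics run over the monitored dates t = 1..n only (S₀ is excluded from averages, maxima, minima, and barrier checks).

price = 3.3379

No-arbitrage gives p* = (R−d)/(u−d) = 0.6140: enumerate every path, weight its payoff by its p*-probability, and discount by R^3.
Enumerate all 2^3 = 8 price paths (U = up ×1.47, D = down ×0.9); each path with k up-moves has probability p*^k·(1−p*)^(3−k).
DDD: m=18.9540, payoff=17.8360, prob=0.057497
UDD: m=30.9582, payoff=5.8318, prob=0.091472
DUD: m=23.4000, payoff=13.3900, prob=0.091472
UUD: m=38.2200, payoff=0.0000, prob=0.145524
DDU: m=21.0600, payoff=15.7300, prob=0.091472
UDU: m=34.3980, payoff=2.3920, prob=0.145524
DUU: m=23.4000, payoff=13.3900, prob=0.145524
UUU: m=38.2200, payoff=0.0000, prob=0.231515
Price = Σ prob·payoff / R^3 = 6.519286 / 1.953125 = 3.3379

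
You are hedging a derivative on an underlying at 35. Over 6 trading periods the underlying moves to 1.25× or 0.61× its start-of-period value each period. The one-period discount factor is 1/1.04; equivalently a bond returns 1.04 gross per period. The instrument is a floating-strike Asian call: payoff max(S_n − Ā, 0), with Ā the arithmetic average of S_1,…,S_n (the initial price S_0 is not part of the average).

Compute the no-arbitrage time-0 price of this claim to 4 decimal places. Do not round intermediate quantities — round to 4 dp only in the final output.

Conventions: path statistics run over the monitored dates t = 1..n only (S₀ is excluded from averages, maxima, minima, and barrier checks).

price = 7.0647

Set p* = 0.6719 (from d < R < u); the path-dependent value is the discounted p*-expectation over all price paths.
Enumerate all 2^6 = 64 price paths (U = up ×1.25, D = down ×0.61); each path with k up-moves has probability p*^k·(1−p*)^(6−k).
DDDDDD: Ā=8.6539, payoff=0.0000, prob=0.001248
UDDDDD: Ā=17.7333, payoff=0.0000, prob=0.002556
DUDDDD: Ā=14.0000, payoff=0.0000, prob=0.002556
UUDDDD: Ā=28.6885, payoff=0.0000, prob=0.005233
DDUDDD: Ā=11.7227, payoff=0.0000, prob=0.002556
UDUDDD: Ā=24.0218, payoff=0.0000, prob=0.005233
DUUDDD: Ā=20.2885, payoff=0.0000, prob=0.005233
UUUDDD: Ā=41.5748, payoff=0.0000, prob=0.010715
DDDUDD: Ā=10.3335, payoff=0.0000, prob=0.002556
UDDUDD: Ā=21.1752, payoff=0.0000, prob=0.005233
DUDUDD: Ā=17.4418, payoff=0.0000, prob=0.005233
UUDUDD: Ā=35.7415, payoff=0.0000, prob=0.010715
DDUUDD: Ā=15.1645, payoff=0.0000, prob=0.005233
UDUUDD: Ā=31.0748, payoff=0.0000, prob=0.010715
DUUUDD: Ā=27.3415, payoff=0.0000, prob=0.010715
UUUUDD: Ā=56.0276, payoff=0.0000, prob=0.021940
DDDDUD: Ā=9.4861, payoff=0.0000, prob=0.002556
UDDDUD: Ā=19.4387, payoff=0.0000, prob=0.005233
DUDDUD: Ā=15.7054, payoff=0.0000, prob=0.005233
UUDDUD: Ā=32.1831, payoff=0.0000, prob=0.010715
DDUDUD: Ā=13.4280, payoff=0.0000, prob=0.005233
UDUDUD: Ā=27.5165, payoff=0.0000, prob=0.010715
DUUDUD: Ā=23.7831, payoff=0.0000, prob=0.010715
UUUDUD: Ā=48.7360, payoff=0.0000, prob=0.021940
DDDUUD: Ā=12.0389, payoff=0.0000, prob=0.005233
UDDUUD: Ā=24.6698, payoff=0.0000, prob=0.010715
DUDUUD: Ā=20.9365, payoff=0.0000, prob=0.010715
UUDUUD: Ā=42.9026, payoff=0.0000, prob=0.021940
DDUUUD: Ā=18.6591, payoff=0.0000, prob=0.010715
UDUUUD: Ā=38.2360, payoff=0.0000, prob=0.021940
DUUUUD: Ā=34.5026, payoff=0.0000, prob=0.021940
UUUUUD: Ā=70.7021, payoff=0.0000, prob=0.044924
DDDDDU: Ā=8.9692, payoff=0.0000, prob=0.002556
UDDDDU: Ā=18.3795, payoff=0.0000, prob=0.005233
DUDDDU: Ā=14.6461, payoff=0.0000, prob=0.005233
UUDDDU: Ā=30.0126, payoff=0.0000, prob=0.010715
DDUDDU: Ā=12.3688, payoff=0.0000, prob=0.005233
UDUDDU: Ā=25.3459, payoff=0.0000, prob=0.010715
DUUDDU: Ā=21.6126, payoff=0.0000, prob=0.010715
UUUDDU: Ā=44.2880, payoff=0.0000, prob=0.021940
DDDUDU: Ā=10.9796, payoff=0.0000, prob=0.005233
UDDUDU: Ā=22.4992, payoff=0.0000, prob=0.010715
DUDUDU: Ā=18.7659, payoff=0.0000, prob=0.010715
UUDUDU: Ā=38.4547, payoff=0.0000, prob=0.021940
DDUUDU: Ā=16.4886, payoff=0.0000, prob=0.010715
UDUUDU: Ā=33.7880, payoff=0.0000, prob=0.021940
DUUUDU: Ā=30.0547, payoff=1.7409, prob=0.021940
UUUUDU: Ā=61.5875, payoff=3.5675, prob=0.044924
DDDDUU: Ā=10.1322, payoff=0.0000, prob=0.005233
UDDDUU: Ā=20.7628, payoff=0.0000, prob=0.010715
DUDDUU: Ā=17.0294, payoff=0.0000, prob=0.010715
UUDDUU: Ā=34.8964, payoff=0.0000, prob=0.021940
DDUDUU: Ā=14.7521, payoff=0.7642, prob=0.010715
UDUDUU: Ā=30.2297, payoff=1.5659, prob=0.021940
DUUDUU: Ā=26.4964, payoff=5.2993, prob=0.021940
UUUDUU: Ā=54.2959, payoff=10.8592, prob=0.044924
DDDUUU: Ā=13.3629, payoff=2.1534, prob=0.010715
UDDUUU: Ā=27.3830, payoff=4.4126, prob=0.021940
DUDUUU: Ā=23.6497, payoff=8.1459, prob=0.021940
UUDUUU: Ā=48.4625, payoff=16.6925, prob=0.044924
DDUUUU: Ā=21.3724, payoff=10.4233, prob=0.021940
UDUUUU: Ā=43.7959, payoff=21.3592, prob=0.044924
DUUUUU: Ā=40.0625, payoff=25.0925, prob=0.044924
UUUUUU: Ā=82.0953, payoff=51.4191, prob=0.091988
Price = Σ prob·payoff / R^6 = 8.939049 / 1.265319 = 7.0647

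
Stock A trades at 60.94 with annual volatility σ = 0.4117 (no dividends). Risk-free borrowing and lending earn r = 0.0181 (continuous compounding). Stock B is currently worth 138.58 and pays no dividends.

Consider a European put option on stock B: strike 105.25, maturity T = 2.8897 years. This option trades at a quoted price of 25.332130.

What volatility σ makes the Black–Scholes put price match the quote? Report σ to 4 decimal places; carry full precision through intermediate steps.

At σ = 0.5408 the Black–Scholes value reproduces the quote:
σ√T = 0.5408·√2.8897 = 0.919312
d₁ = (ln(S/K) + (r+σ²/2)T) / (σ√T) = (ln(138.58/105.25) + (0.0181+0.5408²/2)·2.8897) / 0.919312 = (0.275109 + 0.474871) / 0.919312 = 0.815806
d₂ = d₁ − σ√T = 0.815806 − 0.919312 = -0.103506
e^{−rT} = 0.949041
N(−d₁) = 0.207306,  N(−d₂) = 0.541219
V = K·e^{−rT}·N(−d₂) − S·N(−d₁) = 54.060536 − 28.728406 = 25.332130 (the quoted price), and the Black–Scholes price is strictly increasing in σ, so σ is unique

sigma = 0.5408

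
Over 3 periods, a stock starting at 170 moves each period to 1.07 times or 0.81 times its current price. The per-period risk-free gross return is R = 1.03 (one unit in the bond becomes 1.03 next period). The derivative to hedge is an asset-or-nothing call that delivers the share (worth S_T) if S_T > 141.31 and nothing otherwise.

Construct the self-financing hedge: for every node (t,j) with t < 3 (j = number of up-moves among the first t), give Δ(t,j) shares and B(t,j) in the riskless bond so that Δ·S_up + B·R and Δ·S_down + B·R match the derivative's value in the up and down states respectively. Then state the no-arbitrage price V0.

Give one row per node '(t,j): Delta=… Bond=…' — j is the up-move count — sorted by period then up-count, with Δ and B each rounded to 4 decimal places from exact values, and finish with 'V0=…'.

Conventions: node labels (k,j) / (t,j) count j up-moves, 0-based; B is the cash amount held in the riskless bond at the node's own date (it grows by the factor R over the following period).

(0,0): Delta=1.6480 Bond=-117.0220
(1,0): Delta=3.6175 Bond=-391.7311
(1,1): Delta=1.3769 Bond=-71.2238
(2,0): Delta=0.0000 Bond=0.0000
(2,1): Delta=4.1154 Bond=-476.8436
(2,2): Delta=1.0000 Bond=0.0000
V0=163.1370

The replicating-portfolio and risk-neutral prices coincide; use p* = (1.03−0.81)/(1.07−0.81) = 0.8462 for the latter.
At maturity the claim pays: V(3,0)=0.0000, V(3,1)=0.0000, V(3,2)=157.6527, V(3,3)=208.2573
  t=2,j=0: stock 111.5370 → up 119.3446 (V=0.0000), down 90.3450 (V=0.0000). Price 0.0000; hedge Δ=0.0000, bond B=0.0000.
  t=2,j=1: stock 147.3390 → up 157.6527 (V=157.6527), down 119.3446 (V=0.0000). Price 129.5131; hedge Δ=4.1154, bond B=-476.8436.
  t=2,j=2: stock 194.6330 → up 208.2573 (V=208.2573), down 157.6527 (V=157.6527). Price 194.6330; hedge Δ=1.0000, bond B=0.0000.
  t=1,j=0: stock 137.7000 → up 147.3390 (V=129.5131), down 111.5370 (V=0.0000). Price 106.3961; hedge Δ=3.6175, bond B=-391.7311.
  t=1,j=1: stock 181.9000 → up 194.6330 (V=194.6330), down 147.3390 (V=129.5131). Price 179.2374; hedge Δ=1.3769, bond B=-71.2238.
  t=0,j=0: stock 170.0000 → up 181.9000 (V=179.2374), down 137.7000 (V=106.3961). Price 163.1370; hedge Δ=1.6480, bond B=-117.0220.
Sanity check at the root: Δ(0,0)·S0 + B(0,0) reproduces V0 = 163.1370.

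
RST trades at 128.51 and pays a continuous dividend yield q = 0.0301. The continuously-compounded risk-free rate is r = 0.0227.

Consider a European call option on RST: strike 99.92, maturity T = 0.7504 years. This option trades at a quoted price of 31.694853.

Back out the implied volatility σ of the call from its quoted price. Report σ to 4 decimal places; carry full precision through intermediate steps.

At σ = 0.3626 the Black–Scholes value reproduces the quote:
σ√T = 0.3626·√0.7504 = 0.314105
d₁ = (ln(S/K) + (r−q+σ²/2)T) / (σ√T) = (ln(128.51/99.92) + (0.0227−0.0301+0.3626²/2)·0.7504) / 0.314105 = (0.251637 + 0.043778) / 0.314105 = 0.940498
d₂ = d₁ − σ√T = 0.940498 − 0.314105 = 0.626394
e^{−rT} = 0.983110
e^{−qT} = 0.977666
N(d₁) = 0.826519,  N(d₂) = 0.734472
V = S·e^{−qT}·N(d₁) − K·e^{−rT}·N(d₂) = 103.843737 − 72.148884 = 31.694853 (the quoted price), and the Black–Scholes price is strictly increasing in σ, so σ is unique

sigma = 0.3626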